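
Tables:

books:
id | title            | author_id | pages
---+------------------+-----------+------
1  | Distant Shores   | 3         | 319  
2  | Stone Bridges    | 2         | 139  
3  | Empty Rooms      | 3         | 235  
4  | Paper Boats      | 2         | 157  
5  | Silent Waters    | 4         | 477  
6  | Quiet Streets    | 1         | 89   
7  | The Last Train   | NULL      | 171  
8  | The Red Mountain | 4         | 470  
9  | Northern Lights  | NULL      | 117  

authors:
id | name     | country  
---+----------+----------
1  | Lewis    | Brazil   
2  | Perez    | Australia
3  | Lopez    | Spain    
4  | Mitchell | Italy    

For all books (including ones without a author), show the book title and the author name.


LEFT JOIN keeps every row from books (the left table); where author_id has no match in authors, the author columns become NULL. Walk through each book:
  - book 1 (Distant Shores): author_id=3 -> matches Lopez
  - book 2 (Stone Bridges): author_id=2 -> matches Perez
  - book 3 (Empty Rooms): author_id=3 -> matches Lopez
  - book 4 (Paper Boats): author_id=2 -> matches Perez
  - book 5 (Silent Waters): author_id=4 -> matches Mitchell
  - book 6 (Quiet Streets): author_id=1 -> matches Lewis
  - book 7 (The Last Train): author_id=NULL, no match -> kept with NULL
  - book 8 (The Red Mountain): author_id=4 -> matches Mitchell
  - book 9 (Northern Lights): author_id=NULL, no match -> kept with NULL
All 9 rows appear; 2 have NULL author.

SQL:
SELECT a.title, b.name AS author
FROM books a
LEFT JOIN authors b ON a.author_id = b.id

Result:
title            | author  
-----------------+---------
Distant Shores   | Lopez   
Stone Bridges    | Perez   
Empty Rooms      | Lopez   
Paper Boats      | Perez   
Silent Waters    | Mitchell
Quiet Streets    | Lewis   
The Last Train   | NULL    
The Red Mountain | Mitchell
Northern Lights  | NULL    


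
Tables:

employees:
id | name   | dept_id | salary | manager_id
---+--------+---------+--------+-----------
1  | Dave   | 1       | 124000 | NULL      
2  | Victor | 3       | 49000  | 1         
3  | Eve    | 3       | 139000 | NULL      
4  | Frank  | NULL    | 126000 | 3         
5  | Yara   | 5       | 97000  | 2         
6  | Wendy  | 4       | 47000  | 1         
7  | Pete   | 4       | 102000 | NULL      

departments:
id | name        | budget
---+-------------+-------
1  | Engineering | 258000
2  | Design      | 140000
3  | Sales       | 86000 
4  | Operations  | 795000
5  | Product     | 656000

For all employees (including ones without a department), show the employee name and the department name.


LEFT JOIN keeps every row from employees (the left table); where dept_id has no match in departments, the department columns become NULL. Walk through each employee:
  - employee 1 (Dave): dept_id=1 -> matches Engineering
  - employee 2 (Victor): dept_id=3 -> matches Sales
  - employee 3 (Eve): dept_id=3 -> matches Sales
  - employee 4 (Frank): dept_id=NULL, no match -> kept with NULL
  - employee 5 (Yara): dept_id=5 -> matches Product
  - employee 6 (Wendy): dept_id=4 -> matches Operations
  - employee 7 (Pete): dept_id=4 -> matches Operations
All 7 rows appear; 1 has NULL department.

SQL:
SELECT a.name, b.name AS department
FROM employees a
LEFT JOIN departments b ON a.dept_id = b.id

Result:
name   | department 
-------+------------
Dave   | Engineering
Victor | Sales      
Eve    | Sales      
Frank  | NULL       
Yara   | Product    
Wendy  | Operations 
Pete   | Operations 


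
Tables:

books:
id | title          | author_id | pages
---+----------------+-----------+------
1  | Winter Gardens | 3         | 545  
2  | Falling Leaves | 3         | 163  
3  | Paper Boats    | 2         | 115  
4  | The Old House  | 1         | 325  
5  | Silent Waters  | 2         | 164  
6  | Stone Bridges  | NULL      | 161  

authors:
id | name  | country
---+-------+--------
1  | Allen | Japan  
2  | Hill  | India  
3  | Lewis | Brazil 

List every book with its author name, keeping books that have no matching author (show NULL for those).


LEFT JOIN keeps every row from books (the left table); where author_id has no match in authors, the author columns become NULL. Walk through each book:
  - book 1 (Winter Gardens): author_id=3 -> matches Lewis
  - book 2 (Falling Leaves): author_id=3 -> matches Lewis
  - book 3 (Paper Boats): author_id=2 -> matches Hill
  - book 4 (The Old House): author_id=1 -> matches Allen
  - book 5 (Silent Waters): author_id=2 -> matches Hill
  - book 6 (Stone Bridges): author_id=NULL, no match -> kept with NULL
All 6 rows appear; 1 has NULL author.

SQL:
SELECT a.title, b.name AS author
FROM books a
LEFT JOIN authors b ON a.author_id = b.id

Result:
title          | author
---------------+-------
Winter Gardens | Lewis 
Falling Leaves | Lewis 
Paper Boats    | Hill  
The Old House  | Allen 
Silent Waters  | Hill  
Stone Bridges  | NULL  


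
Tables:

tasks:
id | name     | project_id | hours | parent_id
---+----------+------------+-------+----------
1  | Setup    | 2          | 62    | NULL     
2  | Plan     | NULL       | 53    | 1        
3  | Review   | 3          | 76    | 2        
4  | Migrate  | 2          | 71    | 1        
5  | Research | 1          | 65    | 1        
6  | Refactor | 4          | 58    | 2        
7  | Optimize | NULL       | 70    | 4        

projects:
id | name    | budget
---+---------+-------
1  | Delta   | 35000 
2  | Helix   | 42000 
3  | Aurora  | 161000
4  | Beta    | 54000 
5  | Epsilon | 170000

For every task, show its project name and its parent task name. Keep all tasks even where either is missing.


Two LEFT JOINs from the same base table tasks: one to projects via project_id, one to tasks itself via parent_id. Both are LEFT so every task is preserved.
Match against projects:
  - task 1 (Setup): project_id=2 -> matches Helix
  - task 2 (Plan): project_id=NULL, no match -> kept with NULL
  - task 3 (Review): project_id=3 -> matches Aurora
  - task 4 (Migrate): project_id=2 -> matches Helix
  - task 5 (Research): project_id=1 -> matches Delta
  - task 6 (Refactor): project_id=4 -> matches Beta
  - task 7 (Optimize): project_id=NULL, no match -> kept with NULL
Match against tasks (self):
  - task 1 (Setup): parent_id=NULL -> NULL
  - task 2 (Plan): parent_id=1 -> Setup
  - task 3 (Review): parent_id=2 -> Plan
  - task 4 (Migrate): parent_id=1 -> Setup
  - task 5 (Research): parent_id=1 -> Setup
  - task 6 (Refactor): parent_id=2 -> Plan
  - task 7 (Optimize): parent_id=4 -> Migrate

SQL:
SELECT a.name, b.name AS project, c.name AS parent
FROM tasks a
LEFT JOIN projects b ON a.project_id = b.id
LEFT JOIN tasks c ON a.parent_id = c.id

Result:
name     | project | parent 
---------+---------+--------
Setup    | Helix   | NULL   
Plan     | NULL    | Setup  
Review   | Aurora  | Plan   
Migrate  | Helix   | Setup  
Research | Delta   | Setup  
Refactor | Beta    | Plan   
Optimize | NULL    | Migrate


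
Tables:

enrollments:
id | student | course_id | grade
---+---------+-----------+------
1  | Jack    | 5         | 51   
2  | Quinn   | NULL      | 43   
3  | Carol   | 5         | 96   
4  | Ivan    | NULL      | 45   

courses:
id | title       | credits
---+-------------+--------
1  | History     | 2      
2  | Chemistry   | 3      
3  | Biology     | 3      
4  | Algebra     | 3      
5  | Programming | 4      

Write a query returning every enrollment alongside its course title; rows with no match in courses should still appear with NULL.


LEFT JOIN keeps every row from enrollments (the left table); where course_id has no match in courses, the course columns become NULL. Walk through each enrollment:
  - enrollment 1 (Jack): course_id=5 -> matches Programming
  - enrollment 2 (Quinn): course_id=NULL, no match -> kept with NULL
  - enrollment 3 (Carol): course_id=5 -> matches Programming
  - enrollment 4 (Ivan): course_id=NULL, no match -> kept with NULL
All 4 rows appear; 2 have NULL course.

SQL:
SELECT a.student, b.title AS course
FROM enrollments a
LEFT JOIN courses b ON a.course_id = b.id

Result:
student | course     
--------+------------
Jack    | Programming
Quinn   | NULL       
Carol   | Programming
Ivan    | NULL       


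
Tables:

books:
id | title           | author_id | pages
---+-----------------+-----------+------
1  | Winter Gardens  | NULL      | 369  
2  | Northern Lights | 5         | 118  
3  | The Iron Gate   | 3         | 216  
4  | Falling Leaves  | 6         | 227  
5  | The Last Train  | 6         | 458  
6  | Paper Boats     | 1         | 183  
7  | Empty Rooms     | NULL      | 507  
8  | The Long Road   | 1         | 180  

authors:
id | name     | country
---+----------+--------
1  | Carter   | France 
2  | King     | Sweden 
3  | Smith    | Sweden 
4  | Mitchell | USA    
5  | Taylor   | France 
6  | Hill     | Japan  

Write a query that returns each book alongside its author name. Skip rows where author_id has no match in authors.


INNER JOIN keeps only books rows whose author_id matches an id in authors. Walk through each book:
  - book 1 (Winter Gardens): author_id=NULL, no match -> dropped
  - book 2 (Northern Lights): author_id=5 -> matches Taylor
  - book 3 (The Iron Gate): author_id=3 -> matches Smith
  - book 4 (Falling Leaves): author_id=6 -> matches Hill
  - book 5 (The Last Train): author_id=6 -> matches Hill
  - book 6 (Paper Boats): author_id=1 -> matches Carter
  - book 7 (Empty Rooms): author_id=NULL, no match -> dropped
  - book 8 (The Long Road): author_id=1 -> matches Carter
So 2 of 8 rows are dropped.

SQL:
SELECT a.title, b.name AS author
FROM books a
INNER JOIN authors b ON a.author_id = b.id

Result:
title           | author
----------------+-------
Northern Lights | Taylor
The Iron Gate   | Smith 
Falling Leaves  | Hill  
The Last Train  | Hill  
Paper Boats     | Carter
The Long Road   | Carter


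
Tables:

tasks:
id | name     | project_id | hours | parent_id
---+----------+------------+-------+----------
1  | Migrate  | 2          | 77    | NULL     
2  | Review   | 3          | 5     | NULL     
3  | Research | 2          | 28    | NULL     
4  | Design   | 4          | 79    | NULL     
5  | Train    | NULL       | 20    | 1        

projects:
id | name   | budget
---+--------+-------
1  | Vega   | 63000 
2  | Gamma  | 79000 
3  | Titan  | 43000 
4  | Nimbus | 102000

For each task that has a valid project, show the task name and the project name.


INNER JOIN keeps only tasks rows whose project_id matches an id in projects. Walk through each task:
  - task 1 (Migrate): project_id=2 -> matches Gamma
  - task 2 (Review): project_id=3 -> matches Titan
  - task 3 (Research): project_id=2 -> matches Gamma
  - task 4 (Design): project_id=4 -> matches Nimbus
  - task 5 (Train): project_id=NULL, no match -> dropped
So 1 of 5 rows is dropped.

SQL:
SELECT a.name, b.name AS project
FROM tasks a
INNER JOIN projects b ON a.project_id = b.id

Result:
name     | project
---------+--------
Migrate  | Gamma  
Review   | Titan  
Research | Gamma  
Design   | Nimbus 


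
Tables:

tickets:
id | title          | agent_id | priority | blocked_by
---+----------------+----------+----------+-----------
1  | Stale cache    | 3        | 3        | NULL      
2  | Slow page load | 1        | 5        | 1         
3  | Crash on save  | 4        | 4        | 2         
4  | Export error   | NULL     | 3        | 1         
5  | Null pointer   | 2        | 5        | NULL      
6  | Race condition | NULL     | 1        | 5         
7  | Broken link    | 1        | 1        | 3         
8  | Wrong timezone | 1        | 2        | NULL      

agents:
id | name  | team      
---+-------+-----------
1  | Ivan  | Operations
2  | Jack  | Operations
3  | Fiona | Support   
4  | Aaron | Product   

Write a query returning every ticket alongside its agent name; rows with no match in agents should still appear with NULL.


LEFT JOIN keeps every row from tickets (the left table); where agent_id has no match in agents, the agent columns become NULL. Walk through each ticket:
  - ticket 1 (Stale cache): agent_id=3 -> matches Fiona
  - ticket 2 (Slow page load): agent_id=1 -> matches Ivan
  - ticket 3 (Crash on save): agent_id=4 -> matches Aaron
  - ticket 4 (Export error): agent_id=NULL, no match -> kept with NULL
  - ticket 5 (Null pointer): agent_id=2 -> matches Jack
  - ticket 6 (Race condition): agent_id=NULL, no match -> kept with NULL
  - ticket 7 (Broken link): agent_id=1 -> matches Ivan
  - ticket 8 (Wrong timezone): agent_id=1 -> matches Ivan
All 8 rows appear; 2 have NULL agent.

SQL:
SELECT a.title, b.name AS agent
FROM tickets a
LEFT JOIN agents b ON a.agent_id = b.id

Result:
title          | agent
---------------+------
Stale cache    | Fiona
Slow page load | Ivan 
Crash on save  | Aaron
Export error   | NULL 
Null pointer   | Jack 
Race condition | NULL 
Broken link    | Ivan 
Wrong timezone | Ivan 


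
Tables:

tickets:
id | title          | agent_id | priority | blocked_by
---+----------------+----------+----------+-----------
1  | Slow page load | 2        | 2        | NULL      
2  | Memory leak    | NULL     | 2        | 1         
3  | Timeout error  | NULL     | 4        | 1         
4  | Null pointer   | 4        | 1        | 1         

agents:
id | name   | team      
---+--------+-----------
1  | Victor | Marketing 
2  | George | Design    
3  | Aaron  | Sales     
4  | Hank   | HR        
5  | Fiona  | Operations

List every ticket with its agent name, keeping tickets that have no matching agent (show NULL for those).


LEFT JOIN keeps every row from tickets (the left table); where agent_id has no match in agents, the agent columns become NULL. Walk through each ticket:
  - ticket 1 (Slow page load): agent_id=2 -> matches George
  - ticket 2 (Memory leak): agent_id=NULL, no match -> kept with NULL
  - ticket 3 (Timeout error): agent_id=NULL, no match -> kept with NULL
  - ticket 4 (Null pointer): agent_id=4 -> matches Hank
All 4 rows appear; 2 have NULL agent.

SQL:
SELECT a.title, b.name AS agent
FROM tickets a
LEFT JOIN agents b ON a.agent_id = b.id

Result:
title          | agent 
---------------+-------
Slow page load | George
Memory leak    | NULL  
Timeout error  | NULL  
Null pointer   | Hank  


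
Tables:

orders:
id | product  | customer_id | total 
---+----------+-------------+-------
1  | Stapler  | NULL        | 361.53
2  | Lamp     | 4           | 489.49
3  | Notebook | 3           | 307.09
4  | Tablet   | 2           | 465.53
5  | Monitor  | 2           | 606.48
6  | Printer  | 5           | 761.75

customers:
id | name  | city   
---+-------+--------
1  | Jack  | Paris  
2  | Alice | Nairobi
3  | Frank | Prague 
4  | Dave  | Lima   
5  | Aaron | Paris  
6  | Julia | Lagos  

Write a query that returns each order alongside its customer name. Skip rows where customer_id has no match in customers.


INNER JOIN keeps only orders rows whose customer_id matches an id in customers. Walk through each order:
  - order 1 (Stapler): customer_id=NULL, no match -> dropped
  - order 2 (Lamp): customer_id=4 -> matches Dave
  - order 3 (Notebook): customer_id=3 -> matches Frank
  - order 4 (Tablet): customer_id=2 -> matches Alice
  - order 5 (Monitor): customer_id=2 -> matches Alice
  - order 6 (Printer): customer_id=5 -> matches Aaron
So 1 of 6 rows is dropped.

SQL:
SELECT a.product, b.name AS customer
FROM orders a
INNER JOIN customers b ON a.customer_id = b.id

Result:
product  | customer
---------+---------
Lamp     | Dave    
Notebook | Frank   
Tablet   | Alice   
Monitor  | Alice   
Printer  | Aaron   


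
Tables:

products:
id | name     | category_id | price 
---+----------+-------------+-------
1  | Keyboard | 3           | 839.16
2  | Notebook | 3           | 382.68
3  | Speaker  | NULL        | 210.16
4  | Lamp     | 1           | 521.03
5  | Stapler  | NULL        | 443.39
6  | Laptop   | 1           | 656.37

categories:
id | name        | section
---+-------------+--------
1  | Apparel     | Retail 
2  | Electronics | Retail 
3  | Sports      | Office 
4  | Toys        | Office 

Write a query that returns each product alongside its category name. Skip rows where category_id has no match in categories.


INNER JOIN keeps only products rows whose category_id matches an id in categories. Walk through each product:
  - product 1 (Keyboard): category_id=3 -> matches Sports
  - product 2 (Notebook): category_id=3 -> matches Sports
  - product 3 (Speaker): category_id=NULL, no match -> dropped
  - product 4 (Lamp): category_id=1 -> matches Apparel
  - product 5 (Stapler): category_id=NULL, no match -> dropped
  - product 6 (Laptop): category_id=1 -> matches Apparel
So 2 of 6 rows are dropped.

SQL:
SELECT a.name, b.name AS category
FROM products a
INNER JOIN categories b ON a.category_id = b.id

Result:
name     | category
---------+---------
Keyboard | Sports  
Notebook | Sports  
Lamp     | Apparel 
Laptop   | Apparel 


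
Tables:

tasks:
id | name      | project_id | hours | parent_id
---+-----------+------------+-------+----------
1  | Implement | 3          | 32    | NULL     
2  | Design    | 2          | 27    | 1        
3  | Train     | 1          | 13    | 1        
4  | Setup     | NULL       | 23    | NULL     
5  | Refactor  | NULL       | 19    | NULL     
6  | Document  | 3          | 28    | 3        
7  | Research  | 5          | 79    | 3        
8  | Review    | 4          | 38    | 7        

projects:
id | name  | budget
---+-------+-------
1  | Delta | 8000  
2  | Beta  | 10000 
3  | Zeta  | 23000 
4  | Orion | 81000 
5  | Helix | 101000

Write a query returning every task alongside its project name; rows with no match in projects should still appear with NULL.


LEFT JOIN keeps every row from tasks (the left table); where project_id has no match in projects, the project columns become NULL. Walk through each task:
  - task 1 (Implement): project_id=3 -> matches Zeta
  - task 2 (Design): project_id=2 -> matches Beta
  - task 3 (Train): project_id=1 -> matches Delta
  - task 4 (Setup): project_id=NULL, no match -> kept with NULL
  - task 5 (Refactor): project_id=NULL, no match -> kept with NULL
  - task 6 (Document): project_id=3 -> matches Zeta
  - task 7 (Research): project_id=5 -> matches Helix
  - task 8 (Review): project_id=4 -> matches Orion
All 8 rows appear; 2 have NULL project.

SQL:
SELECT a.name, b.name AS project
FROM tasks a
LEFT JOIN projects b ON a.project_id = b.id

Result:
name      | project
----------+--------
Implement | Zeta   
Design    | Beta   
Train     | Delta  
Setup     | NULL   
Refactor  | NULL   
Document  | Zeta   
Research  | Helix  
Review    | Orion  


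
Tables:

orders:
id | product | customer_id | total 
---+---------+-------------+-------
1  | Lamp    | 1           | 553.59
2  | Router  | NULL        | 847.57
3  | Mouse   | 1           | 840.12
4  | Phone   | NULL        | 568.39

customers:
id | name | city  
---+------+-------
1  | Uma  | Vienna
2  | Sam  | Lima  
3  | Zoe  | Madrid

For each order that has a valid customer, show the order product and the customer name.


INNER JOIN keeps only orders rows whose customer_id matches an id in customers. Walk through each order:
  - order 1 (Lamp): customer_id=1 -> matches Uma
  - order 2 (Router): customer_id=NULL, no match -> dropped
  - order 3 (Mouse): customer_id=1 -> matches Uma
  - order 4 (Phone): customer_id=NULL, no match -> dropped
So 2 of 4 rows are dropped.

SQL:
SELECT a.product, b.name AS customer
FROM orders a
INNER JOIN customers b ON a.customer_id = b.id

Result:
product | customer
--------+---------
Lamp    | Uma     
Mouse   | Uma     


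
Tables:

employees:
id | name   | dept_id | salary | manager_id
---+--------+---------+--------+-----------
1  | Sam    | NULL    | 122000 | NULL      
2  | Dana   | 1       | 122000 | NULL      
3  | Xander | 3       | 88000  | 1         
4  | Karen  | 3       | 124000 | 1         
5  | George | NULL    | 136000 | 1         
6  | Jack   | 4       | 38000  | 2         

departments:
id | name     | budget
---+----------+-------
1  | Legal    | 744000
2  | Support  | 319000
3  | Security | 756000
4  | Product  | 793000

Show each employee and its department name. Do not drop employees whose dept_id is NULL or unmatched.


LEFT JOIN keeps every row from employees (the left table); where dept_id has no match in departments, the department columns become NULL. Walk through each employee:
  - employee 1 (Sam): dept_id=NULL, no match -> kept with NULL
  - employee 2 (Dana): dept_id=1 -> matches Legal
  - employee 3 (Xander): dept_id=3 -> matches Security
  - employee 4 (Karen): dept_id=3 -> matches Security
  - employee 5 (George): dept_id=NULL, no match -> kept with NULL
  - employee 6 (Jack): dept_id=4 -> matches Product
All 6 rows appear; 2 have NULL department.

SQL:
SELECT a.name, b.name AS department
FROM employees a
LEFT JOIN departments b ON a.dept_id = b.id

Result:
name   | department
-------+-----------
Sam    | NULL      
Dana   | Legal     
Xander | Security  
Karen  | Security  
George | NULL      
Jack   | Product   


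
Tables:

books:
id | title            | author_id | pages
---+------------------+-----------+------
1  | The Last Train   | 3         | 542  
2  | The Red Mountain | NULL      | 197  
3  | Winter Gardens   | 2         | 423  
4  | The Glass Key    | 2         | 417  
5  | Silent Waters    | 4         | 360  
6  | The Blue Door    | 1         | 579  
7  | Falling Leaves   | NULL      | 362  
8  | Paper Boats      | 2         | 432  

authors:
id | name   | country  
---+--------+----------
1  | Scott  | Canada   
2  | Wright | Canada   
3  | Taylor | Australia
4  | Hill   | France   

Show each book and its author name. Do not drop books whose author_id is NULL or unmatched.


LEFT JOIN keeps every row from books (the left table); where author_id has no match in authors, the author columns become NULL. Walk through each book:
  - book 1 (The Last Train): author_id=3 -> matches Taylor
  - book 2 (The Red Mountain): author_id=NULL, no match -> kept with NULL
  - book 3 (Winter Gardens): author_id=2 -> matches Wright
  - book 4 (The Glass Key): author_id=2 -> matches Wright
  - book 5 (Silent Waters): author_id=4 -> matches Hill
  - book 6 (The Blue Door): author_id=1 -> matches Scott
  - book 7 (Falling Leaves): author_id=NULL, no match -> kept with NULL
  - book 8 (Paper Boats): author_id=2 -> matches Wright
All 8 rows appear; 2 have NULL author.

SQL:
SELECT a.title, b.name AS author
FROM books a
LEFT JOIN authors b ON a.author_id = b.id

Result:
title            | author
-----------------+-------
The Last Train   | Taylor
The Red Mountain | NULL  
Winter Gardens   | Wright
The Glass Key    | Wright
Silent Waters    | Hill  
The Blue Door    | Scott 
Falling Leaves   | NULL  
Paper Boats      | Wright


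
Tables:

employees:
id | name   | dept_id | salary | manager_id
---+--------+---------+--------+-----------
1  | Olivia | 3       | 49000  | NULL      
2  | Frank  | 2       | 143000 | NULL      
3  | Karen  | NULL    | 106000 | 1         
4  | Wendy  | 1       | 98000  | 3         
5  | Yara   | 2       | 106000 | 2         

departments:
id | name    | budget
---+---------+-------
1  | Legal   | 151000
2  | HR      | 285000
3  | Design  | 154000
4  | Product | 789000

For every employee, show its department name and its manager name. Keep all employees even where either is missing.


Two LEFT JOINs from the same base table employees: one to departments via dept_id, one to employees itself via manager_id. Both are LEFT so every employee is preserved.
Match against departments:
  - employee 1 (Olivia): dept_id=3 -> matches Design
  - employee 2 (Frank): dept_id=2 -> matches HR
  - employee 3 (Karen): dept_id=NULL, no match -> kept with NULL
  - employee 4 (Wendy): dept_id=1 -> matches Legal
  - employee 5 (Yara): dept_id=2 -> matches HR
Match against employees (self):
  - employee 1 (Olivia): manager_id=NULL -> NULL
  - employee 2 (Frank): manager_id=NULL -> NULL
  - employee 3 (Karen): manager_id=1 -> Olivia
  - employee 4 (Wendy): manager_id=3 -> Karen
  - employee 5 (Yara): manager_id=2 -> Frank

SQL:
SELECT a.name, b.name AS department, c.name AS manager
FROM employees a
LEFT JOIN departments b ON a.dept_id = b.id
LEFT JOIN employees c ON a.manager_id = c.id

Result:
name   | department | manager
-------+------------+--------
Olivia | Design     | NULL   
Frank  | HR         | NULL   
Karen  | NULL       | Olivia 
Wendy  | Legal      | Karen  
Yara   | HR         | Frank  


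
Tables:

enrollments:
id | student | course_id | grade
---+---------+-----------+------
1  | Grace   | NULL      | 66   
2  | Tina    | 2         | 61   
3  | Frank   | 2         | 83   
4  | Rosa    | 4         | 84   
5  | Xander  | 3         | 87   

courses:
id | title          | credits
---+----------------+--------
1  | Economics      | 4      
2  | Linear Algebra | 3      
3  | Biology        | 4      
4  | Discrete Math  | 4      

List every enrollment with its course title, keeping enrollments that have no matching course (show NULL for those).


LEFT JOIN keeps every row from enrollments (the left table); where course_id has no match in courses, the course columns become NULL. Walk through each enrollment:
  - enrollment 1 (Grace): course_id=NULL, no match -> kept with NULL
  - enrollment 2 (Tina): course_id=2 -> matches Linear Algebra
  - enrollment 3 (Frank): course_id=2 -> matches Linear Algebra
  - enrollment 4 (Rosa): course_id=4 -> matches Discrete Math
  - enrollment 5 (Xander): course_id=3 -> matches Biology
All 5 rows appear; 1 has NULL course.

SQL:
SELECT a.student, b.title AS course
FROM enrollments a
LEFT JOIN courses b ON a.course_id = b.id

Result:
student | course        
--------+---------------
Grace   | NULL          
Tina    | Linear Algebra
Frank   | Linear Algebra
Rosa    | Discrete Math 
Xander  | Biology       


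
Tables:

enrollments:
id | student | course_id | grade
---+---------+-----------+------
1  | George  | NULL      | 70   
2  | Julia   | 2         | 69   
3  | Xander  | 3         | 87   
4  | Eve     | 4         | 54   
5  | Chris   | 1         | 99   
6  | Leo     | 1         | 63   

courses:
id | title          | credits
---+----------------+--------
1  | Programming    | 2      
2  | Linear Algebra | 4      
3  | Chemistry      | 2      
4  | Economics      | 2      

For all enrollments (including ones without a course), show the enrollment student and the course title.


LEFT JOIN keeps every row from enrollments (the left table); where course_id has no match in courses, the course columns become NULL. Walk through each enrollment:
  - enrollment 1 (George): course_id=NULL, no match -> kept with NULL
  - enrollment 2 (Julia): course_id=2 -> matches Linear Algebra
  - enrollment 3 (Xander): course_id=3 -> matches Chemistry
  - enrollment 4 (Eve): course_id=4 -> matches Economics
  - enrollment 5 (Chris): course_id=1 -> matches Programming
  - enrollment 6 (Leo): course_id=1 -> matches Programming
All 6 rows appear; 1 has NULL course.

SQL:
SELECT a.student, b.title AS course
FROM enrollments a
LEFT JOIN courses b ON a.course_id = b.id

Result:
student | course        
--------+---------------
George  | NULL          
Julia   | Linear Algebra
Xander  | Chemistry     
Eve     | Economics     
Chris   | Programming   
Leo     | Programming   


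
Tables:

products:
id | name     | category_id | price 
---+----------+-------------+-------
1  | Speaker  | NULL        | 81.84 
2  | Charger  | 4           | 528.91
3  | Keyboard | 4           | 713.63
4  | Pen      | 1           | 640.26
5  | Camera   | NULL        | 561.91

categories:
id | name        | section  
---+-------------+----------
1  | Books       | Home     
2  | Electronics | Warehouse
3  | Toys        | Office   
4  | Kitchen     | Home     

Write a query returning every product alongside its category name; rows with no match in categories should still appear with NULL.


LEFT JOIN keeps every row from products (the left table); where category_id has no match in categories, the category columns become NULL. Walk through each product:
  - product 1 (Speaker): category_id=NULL, no match -> kept with NULL
  - product 2 (Charger): category_id=4 -> matches Kitchen
  - product 3 (Keyboard): category_id=4 -> matches Kitchen
  - product 4 (Pen): category_id=1 -> matches Books
  - product 5 (Camera): category_id=NULL, no match -> kept with NULL
All 5 rows appear; 2 have NULL category.

SQL:
SELECT a.name, b.name AS category
FROM products a
LEFT JOIN categories b ON a.category_id = b.id

Result:
name     | category
---------+---------
Speaker  | NULL    
Charger  | Kitchen 
Keyboard | Kitchen 
Pen      | Books   
Camera   | NULL    


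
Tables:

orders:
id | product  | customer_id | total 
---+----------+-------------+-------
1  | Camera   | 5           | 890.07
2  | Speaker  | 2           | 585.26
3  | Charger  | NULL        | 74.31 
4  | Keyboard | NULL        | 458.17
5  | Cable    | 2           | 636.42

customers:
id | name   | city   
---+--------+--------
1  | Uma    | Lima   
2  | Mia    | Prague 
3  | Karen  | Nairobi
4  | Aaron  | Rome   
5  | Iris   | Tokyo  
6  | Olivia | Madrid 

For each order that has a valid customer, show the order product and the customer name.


INNER JOIN keeps only orders rows whose customer_id matches an id in customers. Walk through each order:
  - order 1 (Camera): customer_id=5 -> matches Iris
  - order 2 (Speaker): customer_id=2 -> matches Mia
  - order 3 (Charger): customer_id=NULL, no match -> dropped
  - order 4 (Keyboard): customer_id=NULL, no match -> dropped
  - order 5 (Cable): customer_id=2 -> matches Mia
So 2 of 5 rows are dropped.

SQL:
SELECT a.product, b.name AS customer
FROM orders a
INNER JOIN customers b ON a.customer_id = b.id

Result:
product | customer
--------+---------
Camera  | Iris    
Speaker | Mia     
Cable   | Mia     


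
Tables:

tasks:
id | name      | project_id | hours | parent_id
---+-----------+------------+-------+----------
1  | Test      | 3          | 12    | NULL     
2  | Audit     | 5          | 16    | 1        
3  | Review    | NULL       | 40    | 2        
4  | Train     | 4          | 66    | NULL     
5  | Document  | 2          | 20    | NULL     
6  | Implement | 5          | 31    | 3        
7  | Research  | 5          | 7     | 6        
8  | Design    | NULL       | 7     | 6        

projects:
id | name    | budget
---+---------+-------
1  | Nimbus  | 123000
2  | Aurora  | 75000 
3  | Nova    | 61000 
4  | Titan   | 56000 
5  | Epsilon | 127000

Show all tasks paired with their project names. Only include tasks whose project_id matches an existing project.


INNER JOIN keeps only tasks rows whose project_id matches an id in projects. Walk through each task:
  - task 1 (Test): project_id=3 -> matches Nova
  - task 2 (Audit): project_id=5 -> matches Epsilon
  - task 3 (Review): project_id=NULL, no match -> dropped
  - task 4 (Train): project_id=4 -> matches Titan
  - task 5 (Document): project_id=2 -> matches Aurora
  - task 6 (Implement): project_id=5 -> matches Epsilon
  - task 7 (Research): project_id=5 -> matches Epsilon
  - task 8 (Design): project_id=NULL, no match -> dropped
So 2 of 8 rows are dropped.

SQL:
SELECT a.name, b.name AS project
FROM tasks a
INNER JOIN projects b ON a.project_id = b.id

Result:
name      | project
----------+--------
Test      | Nova   
Audit     | Epsilon
Train     | Titan  
Document  | Aurora 
Implement | Epsilon
Research  | Epsilon


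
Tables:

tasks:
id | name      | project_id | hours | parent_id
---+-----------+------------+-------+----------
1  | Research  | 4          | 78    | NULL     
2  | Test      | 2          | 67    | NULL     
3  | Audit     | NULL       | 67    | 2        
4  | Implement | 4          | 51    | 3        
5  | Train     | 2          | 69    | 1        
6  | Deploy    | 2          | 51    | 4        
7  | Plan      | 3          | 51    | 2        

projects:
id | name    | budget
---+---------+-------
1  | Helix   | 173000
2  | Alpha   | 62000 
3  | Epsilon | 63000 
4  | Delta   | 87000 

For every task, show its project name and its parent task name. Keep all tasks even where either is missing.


Two LEFT JOINs from the same base table tasks: one to projects via project_id, one to tasks itself via parent_id. Both are LEFT so every task is preserved.
Match against projects:
  - task 1 (Research): project_id=4 -> matches Delta
  - task 2 (Test): project_id=2 -> matches Alpha
  - task 3 (Audit): project_id=NULL, no match -> kept with NULL
  - task 4 (Implement): project_id=4 -> matches Delta
  - task 5 (Train): project_id=2 -> matches Alpha
  - task 6 (Deploy): project_id=2 -> matches Alpha
  - task 7 (Plan): project_id=3 -> matches Epsilon
Match against tasks (self):
  - task 1 (Research): parent_id=NULL -> NULL
  - task 2 (Test): parent_id=NULL -> NULL
  - task 3 (Audit): parent_id=2 -> Test
  - task 4 (Implement): parent_id=3 -> Audit
  - task 5 (Train): parent_id=1 -> Research
  - task 6 (Deploy): parent_id=4 -> Implement
  - task 7 (Plan): parent_id=2 -> Test

SQL:
SELECT a.name, b.name AS project, c.name AS parent
FROM tasks a
LEFT JOIN projects b ON a.project_id = b.id
LEFT JOIN tasks c ON a.parent_id = c.id

Result:
name      | project | parent   
----------+---------+----------
Research  | Delta   | NULL     
Test      | Alpha   | NULL     
Audit     | NULL    | Test     
Implement | Delta   | Audit    
Train     | Alpha   | Research 
Deploy    | Alpha   | Implement
Plan      | Epsilon | Test     


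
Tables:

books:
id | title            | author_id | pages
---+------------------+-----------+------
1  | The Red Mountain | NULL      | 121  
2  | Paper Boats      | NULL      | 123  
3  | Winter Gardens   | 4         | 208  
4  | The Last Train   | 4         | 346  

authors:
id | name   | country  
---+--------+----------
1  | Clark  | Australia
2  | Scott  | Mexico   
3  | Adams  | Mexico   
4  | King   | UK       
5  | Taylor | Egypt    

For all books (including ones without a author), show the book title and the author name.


LEFT JOIN keeps every row from books (the left table); where author_id has no match in authors, the author columns become NULL. Walk through each book:
  - book 1 (The Red Mountain): author_id=NULL, no match -> kept with NULL
  - book 2 (Paper Boats): author_id=NULL, no match -> kept with NULL
  - book 3 (Winter Gardens): author_id=4 -> matches King
  - book 4 (The Last Train): author_id=4 -> matches King
All 4 rows appear; 2 have NULL author.

SQL:
SELECT a.title, b.name AS author
FROM books a
LEFT JOIN authors b ON a.author_id = b.id

Result:
title            | author
-----------------+-------
The Red Mountain | NULL  
Paper Boats      | NULL  
Winter Gardens   | King  
The Last Train   | King  


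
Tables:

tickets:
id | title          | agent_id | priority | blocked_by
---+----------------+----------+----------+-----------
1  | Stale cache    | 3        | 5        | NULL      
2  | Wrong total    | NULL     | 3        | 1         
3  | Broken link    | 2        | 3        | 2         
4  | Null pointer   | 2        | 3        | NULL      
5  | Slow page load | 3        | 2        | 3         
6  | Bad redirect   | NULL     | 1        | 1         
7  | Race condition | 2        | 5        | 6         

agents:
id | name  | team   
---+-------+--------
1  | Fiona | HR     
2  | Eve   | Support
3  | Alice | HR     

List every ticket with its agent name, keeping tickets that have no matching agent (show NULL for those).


LEFT JOIN keeps every row from tickets (the left table); where agent_id has no match in agents, the agent columns become NULL. Walk through each ticket:
  - ticket 1 (Stale cache): agent_id=3 -> matches Alice
  - ticket 2 (Wrong total): agent_id=NULL, no match -> kept with NULL
  - ticket 3 (Broken link): agent_id=2 -> matches Eve
  - ticket 4 (Null pointer): agent_id=2 -> matches Eve
  - ticket 5 (Slow page load): agent_id=3 -> matches Alice
  - ticket 6 (Bad redirect): agent_id=NULL, no match -> kept with NULL
  - ticket 7 (Race condition): agent_id=2 -> matches Eve
All 7 rows appear; 2 have NULL agent.

SQL:
SELECT a.title, b.name AS agent
FROM tickets a
LEFT JOIN agents b ON a.agent_id = b.id

Result:
title          | agent
---------------+------
Stale cache    | Alice
Wrong total    | NULL 
Broken link    | Eve  
Null pointer   | Eve  
Slow page load | Alice
Bad redirect   | NULL 
Race condition | Eve  


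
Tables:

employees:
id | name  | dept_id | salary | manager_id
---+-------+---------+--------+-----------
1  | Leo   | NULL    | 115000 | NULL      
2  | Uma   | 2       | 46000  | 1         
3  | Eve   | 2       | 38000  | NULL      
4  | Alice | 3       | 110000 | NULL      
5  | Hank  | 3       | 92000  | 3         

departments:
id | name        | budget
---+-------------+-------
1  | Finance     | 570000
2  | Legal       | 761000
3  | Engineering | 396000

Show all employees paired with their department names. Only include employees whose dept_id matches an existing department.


INNER JOIN keeps only employees rows whose dept_id matches an id in departments. Walk through each employee:
  - employee 1 (Leo): dept_id=NULL, no match -> dropped
  - employee 2 (Uma): dept_id=2 -> matches Legal
  - employee 3 (Eve): dept_id=2 -> matches Legal
  - employee 4 (Alice): dept_id=3 -> matches Engineering
  - employee 5 (Hank): dept_id=3 -> matches Engineering
So 1 of 5 rows is dropped.

SQL:
SELECT a.name, b.name AS department
FROM employees a
INNER JOIN departments b ON a.dept_id = b.id

Result:
name  | department 
------+------------
Uma   | Legal      
Eve   | Legal      
Alice | Engineering
Hank  | Engineering


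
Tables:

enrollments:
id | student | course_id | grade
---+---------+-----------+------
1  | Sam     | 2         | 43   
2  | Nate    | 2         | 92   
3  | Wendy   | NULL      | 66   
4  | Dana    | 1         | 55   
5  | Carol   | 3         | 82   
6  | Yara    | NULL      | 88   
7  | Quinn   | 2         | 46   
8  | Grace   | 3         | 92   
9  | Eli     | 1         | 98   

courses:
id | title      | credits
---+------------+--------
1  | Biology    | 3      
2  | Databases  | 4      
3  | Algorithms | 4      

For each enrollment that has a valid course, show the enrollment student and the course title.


INNER JOIN keeps only enrollments rows whose course_id matches an id in courses. Walk through each enrollment:
  - enrollment 1 (Sam): course_id=2 -> matches Databases
  - enrollment 2 (Nate): course_id=2 -> matches Databases
  - enrollment 3 (Wendy): course_id=NULL, no match -> dropped
  - enrollment 4 (Dana): course_id=1 -> matches Biology
  - enrollment 5 (Carol): course_id=3 -> matches Algorithms
  - enrollment 6 (Yara): course_id=NULL, no match -> dropped
  - enrollment 7 (Quinn): course_id=2 -> matches Databases
  - enrollment 8 (Grace): course_id=3 -> matches Algorithms
  - enrollment 9 (Eli): course_id=1 -> matches Biology
So 2 of 9 rows are dropped.

SQL:
SELECT a.student, b.title AS course
FROM enrollments a
INNER JOIN courses b ON a.course_id = b.id

Result:
student | course    
--------+-----------
Sam     | Databases 
Nate    | Databases 
Dana    | Biology   
Carol   | Algorithms
Quinn   | Databases 
Grace   | Algorithms
Eli     | Biology   


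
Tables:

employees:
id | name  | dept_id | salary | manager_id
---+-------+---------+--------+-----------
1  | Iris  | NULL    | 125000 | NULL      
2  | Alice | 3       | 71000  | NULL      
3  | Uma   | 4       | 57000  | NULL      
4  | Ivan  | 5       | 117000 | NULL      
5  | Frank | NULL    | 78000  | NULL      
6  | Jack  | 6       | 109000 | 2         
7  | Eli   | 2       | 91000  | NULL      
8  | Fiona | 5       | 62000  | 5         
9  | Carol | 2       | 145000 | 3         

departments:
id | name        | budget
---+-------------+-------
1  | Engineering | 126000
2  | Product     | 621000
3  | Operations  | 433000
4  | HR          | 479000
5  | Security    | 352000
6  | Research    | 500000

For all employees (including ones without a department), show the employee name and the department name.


LEFT JOIN keeps every row from employees (the left table); where dept_id has no match in departments, the department columns become NULL. Walk through each employee:
  - employee 1 (Iris): dept_id=NULL, no match -> kept with NULL
  - employee 2 (Alice): dept_id=3 -> matches Operations
  - employee 3 (Uma): dept_id=4 -> matches HR
  - employee 4 (Ivan): dept_id=5 -> matches Security
  - employee 5 (Frank): dept_id=NULL, no match -> kept with NULL
  - employee 6 (Jack): dept_id=6 -> matches Research
  - employee 7 (Eli): dept_id=2 -> matches Product
  - employee 8 (Fiona): dept_id=5 -> matches Security
  - employee 9 (Carol): dept_id=2 -> matches Product
All 9 rows appear; 2 have NULL department.

SQL:
SELECT a.name, b.name AS department
FROM employees a
LEFT JOIN departments b ON a.dept_id = b.id

Result:
name  | department
------+-----------
Iris  | NULL      
Alice | Operations
Uma   | HR        
Ivan  | Security  
Frank | NULL      
Jack  | Research  
Eli   | Product   
Fiona | Security  
Carol | Product   
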